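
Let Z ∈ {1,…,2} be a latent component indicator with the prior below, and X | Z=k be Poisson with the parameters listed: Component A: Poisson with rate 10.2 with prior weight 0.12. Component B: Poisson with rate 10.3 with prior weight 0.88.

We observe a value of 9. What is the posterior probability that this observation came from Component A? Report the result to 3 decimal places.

0.121

P(component k | x) = π_k·f_k(x) / marginal(x), where marginal(x) = Σ_j π_j·f_j(x).
Evaluate each component's likelihood at the observed value:
  L_A = e^(−10.2)·10.2^9/9! = 0.122415
  L_B = e^(−10.3)·10.3^9/9! = 0.120931
Prior × likelihood for each component:
  π_A·L_A = 0.12 × 0.122415 = 0.0146898
  π_B·L_B = 0.88 × 0.120931 = 0.10642
Normaliser: 0.0146898 + 0.10642 = 0.121109
P(Component A | x) = 0.0146898 / 0.121109 ≈ 0.121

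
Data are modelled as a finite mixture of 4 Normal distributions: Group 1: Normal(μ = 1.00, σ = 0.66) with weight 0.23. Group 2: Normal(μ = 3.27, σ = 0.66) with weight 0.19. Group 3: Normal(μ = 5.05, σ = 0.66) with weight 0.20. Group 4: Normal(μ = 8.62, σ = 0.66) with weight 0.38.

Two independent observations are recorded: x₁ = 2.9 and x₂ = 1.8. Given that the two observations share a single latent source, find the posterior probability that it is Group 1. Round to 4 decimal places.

0.1141

P(component k | x) = π_k·f_k(x) / marginal(x), where marginal(x) = Σ_j π_j·f_j(x).
Since both observations come from the same component, the likelihood for component k is f_k(x₁)·f_k(x₂).
  p_1 = [(1/(0.66·√(2π)))·exp(−(2.9−1.00)²/(2·0.66²)) = 0.604458·exp(-4.14371) = 0.00958906] × [0.289951] = 0.00278036
  p_2 = [(1/(0.66·√(2π)))·exp(−(2.9−3.27)²/(2·0.66²)) = 0.604458·exp(-0.15714) = 0.516561] × [0.0506004] = 0.0261382
  p_3 = [(1/(0.66·√(2π)))·exp(−(2.9−5.05)²/(2·0.66²)) = 0.604458·exp(-5.30590) = 0.00299946] × [3.28053e-06] = 9.83983e-09
  p_4 = [(1/(0.66·√(2π)))·exp(−(2.9−8.62)²/(2·0.66²)) = 0.604458·exp(-37.55556) = 2.95934e-17] × [3.93429e-24] = 1.16429e-40
Unnormalised posteriors:
  π_1·p_1 = 0.23 × 0.00278036 = 0.000639483
  π_2·p_2 = 0.19 × 0.0261382 = 0.00496626
  π_3·p_3 = 0.20 × 9.83983e-09 = 1.96797e-09
  π_4·p_4 = 0.38 × 1.16429e-40 = 4.42431e-41
Marginal: 0.000639483 + 0.00496626 + 1.96797e-09 + 4.42431e-41 = 0.00560574
P(Group 1 | x) ≈ 0.1141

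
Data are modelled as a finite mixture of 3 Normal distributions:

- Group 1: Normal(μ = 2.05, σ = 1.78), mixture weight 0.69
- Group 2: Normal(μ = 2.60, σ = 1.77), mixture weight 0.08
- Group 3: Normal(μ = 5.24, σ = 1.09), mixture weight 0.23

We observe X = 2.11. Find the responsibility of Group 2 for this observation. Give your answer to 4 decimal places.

0.1001

P(component k | x) = π_k·f_k(x) / marginal(x), where marginal(x) = Σ_j π_j·f_j(x).
Normal densities:
  f_1 = (1/(1.78·√(2π)))·exp(−(2.11−2.05)²/(2·1.78²)) = 0.224125·exp(-0.00057) = 0.223998
  f_2 = (1/(1.77·√(2π)))·exp(−(2.11−2.60)²/(2·1.77²)) = 0.225391·exp(-0.03832) = 0.216918
  f_3 = (1/(1.09·√(2π)))·exp(−(2.11−5.24)²/(2·1.09²)) = 0.366002·exp(-4.12293) = 0.00592815
Weight by the priors:
  π_1·f_1 = 0.69 × 0.223998 = 0.154558
  π_2·f_2 = 0.08 × 0.216918 = 0.0173534
  π_3·f_3 = 0.23 × 0.00592815 = 0.00136347
Sum: 0.154558 + 0.0173534 + 0.00136347 = 0.173275
P(Group 2 | 2.11) ≈ 0.1001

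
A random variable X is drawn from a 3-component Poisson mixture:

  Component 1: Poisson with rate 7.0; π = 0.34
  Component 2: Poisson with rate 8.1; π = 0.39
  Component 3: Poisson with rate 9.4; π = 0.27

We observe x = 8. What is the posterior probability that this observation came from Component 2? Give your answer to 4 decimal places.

0.4106

Posterior ∝ prior × likelihood, so P(k | x) ∝ P(Z=k) f_k(x); normalise over all components.
Evaluate each component's likelihood at the observed value:
  f_1 = e^(−7.0)·7.0^8/8! = 0.130377
  f_2 = e^(−8.1)·8.1^8/8! = 0.1395
  f_3 = e^(−9.4)·9.4^8/8! = 0.125065
Multiply by the mixture weights:
  P(Z=1)·f_1 = 0.34 × 0.130377 = 0.0443283
  P(Z=2)·f_2 = 0.39 × 0.1395 = 0.054405
  P(Z=3)·f_3 = 0.27 × 0.125065 = 0.0337674
Sum: 0.0443283 + 0.054405 + 0.0337674 = 0.132501
So the posterior for Component 2 is 0.054405 / 0.132501 ≈ 0.4106.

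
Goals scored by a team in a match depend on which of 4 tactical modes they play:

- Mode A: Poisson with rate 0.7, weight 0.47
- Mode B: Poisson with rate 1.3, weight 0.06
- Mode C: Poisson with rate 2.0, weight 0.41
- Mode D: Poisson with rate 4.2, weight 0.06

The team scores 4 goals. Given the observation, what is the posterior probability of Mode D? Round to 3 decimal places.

0.220

Posterior ∝ prior × likelihood, so P(k | x) ∝ w_k f_k(x); normalise over all components.
Poisson probabilities:
  L_A = 0.00496792
  L_B = 0.0324324
  L_C = 0.0902235
  L_D = 0.194424
Multiply by the mixture weights:
  w_A·L_A = 0.47 × 0.00496792 = 0.00233492
  w_B·L_B = 0.06 × 0.0324324 = 0.00194595
  w_C·L_C = 0.41 × 0.0902235 = 0.0369916
  w_D·L_D = 0.06 × 0.194424 = 0.0116654
Evidence: 0.00233492 + 0.00194595 + 0.0369916 + 0.0116654 = 0.0529379
P(Mode D | data) ≈ 0.220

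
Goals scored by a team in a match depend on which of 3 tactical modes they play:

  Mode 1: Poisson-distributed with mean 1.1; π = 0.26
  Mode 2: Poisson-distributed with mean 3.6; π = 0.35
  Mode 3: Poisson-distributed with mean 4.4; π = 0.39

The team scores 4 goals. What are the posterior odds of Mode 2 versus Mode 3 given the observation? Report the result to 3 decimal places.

0.895

Posterior odds = (w_i f_i(x)) / (w_j f_j(x)); the normalising sum cancels.
Evaluate each component's likelihood at the observed value:
  p_1 = 0.0203065
  p_2 = 0.191222
  p_3 = 0.191736
0.0669278 / 0.0747771 ≈ 0.895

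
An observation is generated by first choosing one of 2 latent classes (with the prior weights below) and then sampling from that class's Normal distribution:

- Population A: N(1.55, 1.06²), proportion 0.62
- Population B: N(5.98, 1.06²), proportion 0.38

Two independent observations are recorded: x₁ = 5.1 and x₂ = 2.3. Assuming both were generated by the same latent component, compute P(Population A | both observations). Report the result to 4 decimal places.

0.7315

Apply Bayes' rule: the posterior for each component is proportional to its prior times its likelihood at x.
Since both observations come from the same component, the likelihood for component k is f_k(x₁)·f_k(x₂).
  L_A = [(1/(1.06·√(2π)))·exp(−(5.1−1.55)²/(2·1.06²)) = 0.376361·exp(-5.60809) = 0.00138052] × [0.293019] = 0.000404517
  L_B = [(1/(1.06·√(2π)))·exp(−(5.1−5.98)²/(2·1.06²)) = 0.376361·exp(-0.34461) = 0.266651] × [0.000908649] = 0.000242292
Weight by the priors:
  w_A·L_A = 0.62 × 0.000404517 = 0.000250801
  w_B·L_B = 0.38 × 0.000242292 = 9.20711e-05
Sum: 0.000250801 + 9.20711e-05 = 0.000342872
P(Population A | data) ≈ 0.7315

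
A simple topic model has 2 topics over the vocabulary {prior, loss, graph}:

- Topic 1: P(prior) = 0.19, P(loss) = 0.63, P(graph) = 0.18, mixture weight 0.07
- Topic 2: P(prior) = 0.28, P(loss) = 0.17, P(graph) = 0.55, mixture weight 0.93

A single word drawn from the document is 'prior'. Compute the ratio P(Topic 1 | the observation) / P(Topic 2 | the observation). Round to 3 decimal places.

0.051

The posterior odds equal the prior odds times the likelihood ratio: (π_i/π_j)·(f_i(x)/f_j(x)).
Component likelihoods at x = 'prior':
  f_1 = P(prior | comp) = 0.19
  f_2 = P(prior | comp) = 0.28
Odds = (0.07/0.93) × (0.19/0.28) = 0.0752688 × 0.678571 ≈ 0.051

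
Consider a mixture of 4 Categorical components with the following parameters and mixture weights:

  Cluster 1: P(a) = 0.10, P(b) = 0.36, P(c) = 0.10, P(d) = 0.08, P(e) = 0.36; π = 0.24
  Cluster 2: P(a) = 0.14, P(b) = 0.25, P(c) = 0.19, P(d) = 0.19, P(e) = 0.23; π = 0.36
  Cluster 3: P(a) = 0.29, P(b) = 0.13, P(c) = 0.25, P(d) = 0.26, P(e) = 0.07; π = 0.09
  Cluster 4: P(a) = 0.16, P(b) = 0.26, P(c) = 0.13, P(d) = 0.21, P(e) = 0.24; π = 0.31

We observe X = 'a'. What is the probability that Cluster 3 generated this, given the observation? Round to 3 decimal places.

0.174

By Bayes' theorem, P(k | x) = P(Z=k) f_k(x) / Σ_j P(Z=j) f_j(x).
Evaluate each component's likelihood at the observed value:
  f_1 = P(a | comp) = 0.10
  f_2 = P(a | comp) = 0.14
  f_3 = P(a | comp) = 0.29
  f_4 = P(a | comp) = 0.16
Unnormalised posteriors:
  P(Z=1)·f_1 = 0.24 × 0.1 = 0.024
  P(Z=2)·f_2 = 0.36 × 0.14 = 0.0504
  P(Z=3)·f_3 = 0.09 × 0.29 = 0.0261
  P(Z=4)·f_4 = 0.31 × 0.16 = 0.0496
Evidence: 0.024 + 0.0504 + 0.0261 + 0.0496 = 0.1501
So the posterior for Cluster 3 is 0.0261 / 0.1501 ≈ 0.174.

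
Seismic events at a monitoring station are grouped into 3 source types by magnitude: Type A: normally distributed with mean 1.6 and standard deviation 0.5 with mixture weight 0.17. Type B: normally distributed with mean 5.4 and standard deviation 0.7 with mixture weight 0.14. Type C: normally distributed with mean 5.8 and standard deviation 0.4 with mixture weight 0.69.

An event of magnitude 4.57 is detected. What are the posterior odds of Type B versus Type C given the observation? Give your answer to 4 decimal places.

6.4895

Only the two components matter; the odds are (π_i f_i(x)) / (π_j f_j(x)).
Component likelihoods at x = 4.57:
  p_A = (1/(0.5·√(2π)))·exp(−(4.57−1.6)²/(2·0.5²)) = 0.797885·exp(-17.64180) = 1.73862e-08
  p_B = (1/(0.7·√(2π)))·exp(−(4.57−5.4)²/(2·0.7²)) = 0.569918·exp(-0.70296) = 0.282176
  p_C = (1/(0.4·√(2π)))·exp(−(4.57−5.8)²/(2·0.4²)) = 0.997356·exp(-4.72781) = 0.00882241
0.0395047 / 0.00608746 ≈ 6.4895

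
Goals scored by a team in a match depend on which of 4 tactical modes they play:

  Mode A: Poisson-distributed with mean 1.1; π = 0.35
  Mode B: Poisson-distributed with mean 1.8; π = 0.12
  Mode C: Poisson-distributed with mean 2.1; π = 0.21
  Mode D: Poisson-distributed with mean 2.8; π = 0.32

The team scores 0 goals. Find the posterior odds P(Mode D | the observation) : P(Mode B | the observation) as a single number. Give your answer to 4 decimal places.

The posterior odds equal the prior odds times the likelihood ratio: (P(Z=i)/P(Z=j))·(f_i(x)/f_j(x)).
Poisson probabilities:
  L_A = e^(−1.1)·1.1^0/0! = 0.332871
  L_B = e^(−1.8)·1.8^0/0! = 0.165299
  L_C = e^(−2.1)·2.1^0/0! = 0.122456
  L_D = e^(−2.8)·2.8^0/0! = 0.0608101
Odds = (0.32/0.12) × (0.0608101/0.165299) = 2.66667 × 0.367879 ≈ 0.9810

0.9810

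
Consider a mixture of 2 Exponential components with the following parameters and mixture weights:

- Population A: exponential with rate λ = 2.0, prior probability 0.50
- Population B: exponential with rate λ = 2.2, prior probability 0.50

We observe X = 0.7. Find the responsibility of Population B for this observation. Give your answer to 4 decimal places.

Posterior ∝ prior × likelihood, so P(k | x) ∝ π_k f_k(x); normalise over all components.
Component likelihoods at x = 0.7:
  L_A = 2.0·e^(−2.0·0.7) = 2.0·e^(−1.4000) = 0.493194
  L_B = 2.2·e^(−2.2·0.7) = 2.2·e^(−1.5400) = 0.471638
Unnormalised posteriors:
  π_A·L_A = 0.50 × 0.493194 = 0.246597
  π_B·L_B = 0.50 × 0.471638 = 0.235819
Denominator: 0.246597 + 0.235819 = 0.482416
Responsibility of Population B: 0.235819 / 0.482416 ≈ 0.4888

0.4888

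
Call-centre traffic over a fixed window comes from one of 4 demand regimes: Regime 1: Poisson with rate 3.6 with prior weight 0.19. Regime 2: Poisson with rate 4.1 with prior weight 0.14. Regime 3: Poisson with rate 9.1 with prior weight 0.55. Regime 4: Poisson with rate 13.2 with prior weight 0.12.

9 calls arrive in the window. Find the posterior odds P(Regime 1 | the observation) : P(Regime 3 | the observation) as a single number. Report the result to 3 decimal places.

0.020

Only the two components matter; the odds are (π_i f_i(x)) / (π_j f_j(x)).
Poisson probabilities:
  p_1 = 0.00764715
  p_2 = 0.0149515
  p_3 = 0.131683
  p_4 = 0.0620462
Posterior odds = (π_1·p_1) / (π_3·p_3) = (0.19·0.00764715) / (0.55·0.131683) = 0.00145296 / 0.0724257 ≈ 0.020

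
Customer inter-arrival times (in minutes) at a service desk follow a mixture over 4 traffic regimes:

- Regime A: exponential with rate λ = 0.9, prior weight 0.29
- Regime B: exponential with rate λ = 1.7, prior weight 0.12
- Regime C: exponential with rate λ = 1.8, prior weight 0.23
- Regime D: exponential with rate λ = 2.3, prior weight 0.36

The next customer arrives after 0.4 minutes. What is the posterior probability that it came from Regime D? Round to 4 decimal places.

Apply Bayes' rule: the posterior for each component is proportional to its prior times its likelihood at x.
Exponential densities:
  L_A = 0.9·e^(−0.9·0.4) = 0.9·e^(−0.3600) = 0.627909
  L_B = 1.7·e^(−1.7·0.4) = 1.7·e^(−0.6800) = 0.861249
  L_C = 1.8·e^(−1.8·0.4) = 1.8·e^(−0.7200) = 0.876154
  L_D = 2.3·e^(−2.3·0.4) = 2.3·e^(−0.9200) = 0.916594
Prior × likelihood for each component:
  P(Z=A)·L_A = 0.29 × 0.627909 = 0.182094
  P(Z=B)·L_B = 0.12 × 0.861249 = 0.10335
  P(Z=C)·L_C = 0.23 × 0.876154 = 0.201515
  P(Z=D)·L_D = 0.36 × 0.916594 = 0.329974
Marginal: 0.182094 + 0.10335 + 0.201515 + 0.329974 = 0.816933
So the posterior for Regime D is 0.329974 / 0.816933 ≈ 0.4039.

0.4039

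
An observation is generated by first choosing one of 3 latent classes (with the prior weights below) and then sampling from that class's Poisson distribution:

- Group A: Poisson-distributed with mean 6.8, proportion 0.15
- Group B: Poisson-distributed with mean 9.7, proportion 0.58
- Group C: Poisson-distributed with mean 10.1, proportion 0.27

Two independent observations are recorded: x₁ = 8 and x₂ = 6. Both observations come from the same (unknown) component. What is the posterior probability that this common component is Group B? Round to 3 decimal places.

0.510

By Bayes' theorem, P(k | x) = w_k f_k(x) / Σ_j w_j f_j(x).
Since both observations come from the same component, the likelihood for component k is f_k(x₁)·f_k(x₂).
  p_A = [0.126284] × [0.152939] = 0.0193138
  p_B = [0.119123] × [0.0708992] = 0.00844575
  p_C = [0.110326] × [0.060565] = 0.00668186
Prior × likelihood for each component:
  w_A·p_A = 0.15 × 0.0193138 = 0.00289706
  w_B·p_B = 0.58 × 0.00844575 = 0.00489854
  w_C·p_C = 0.27 × 0.00668186 = 0.0018041
Normaliser: 0.00289706 + 0.00489854 + 0.0018041 = 0.0095997
P(Group B | x₁,x₂) = 0.00489854 / 0.0095997 ≈ 0.510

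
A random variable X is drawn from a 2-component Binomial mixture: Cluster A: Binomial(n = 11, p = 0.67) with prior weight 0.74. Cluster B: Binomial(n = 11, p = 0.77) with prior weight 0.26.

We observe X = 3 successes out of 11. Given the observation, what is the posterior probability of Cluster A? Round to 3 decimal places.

Apply Bayes' rule: the posterior for each component is proportional to its prior times its likelihood at x.
Evaluate each component's likelihood at the observed value:
  L_A = C(11,3)·0.67^3·0.33^8 = 165·0.300763·0.000140641 = 0.00697943
  L_B = C(11,3)·0.77^3·0.23^8 = 165·0.456533·7.8311e-06 = 0.000589901
Multiply by the mixture weights:
  w_A·L_A = 0.74 × 0.00697943 = 0.00516478
  w_B·L_B = 0.26 × 0.000589901 = 0.000153374
Sum: 0.00516478 + 0.000153374 = 0.00531815
Responsibility of Cluster A: 0.00516478 / 0.00531815 ≈ 0.971

0.971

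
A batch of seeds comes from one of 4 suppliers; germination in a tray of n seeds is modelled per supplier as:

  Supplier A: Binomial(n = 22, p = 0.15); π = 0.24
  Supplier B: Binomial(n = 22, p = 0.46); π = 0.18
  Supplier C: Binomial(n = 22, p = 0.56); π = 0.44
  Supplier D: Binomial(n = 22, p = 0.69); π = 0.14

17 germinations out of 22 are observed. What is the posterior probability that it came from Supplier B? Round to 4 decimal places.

Posterior ∝ prior × likelihood, so P(k | x) ∝ w_k f_k(x); normalise over all components.
Binomial probabilities:
  L_A = 1.15123e-10
  L_B = 0.00223547
  L_C = 0.0227498
  L_D = 0.137328
Prior × likelihood for each component:
  w_A·L_A = 0.24 × 1.15123e-10 = 2.76296e-11
  w_B·L_B = 0.18 × 0.00223547 = 0.000402385
  w_C·L_C = 0.44 × 0.0227498 = 0.0100099
  w_D·L_D = 0.14 × 0.137328 = 0.019226
Denominator: 2.76296e-11 + 0.000402385 + 0.0100099 + 0.019226 = 0.0296382
P(Supplier B | 17 germinations out of 22) = 0.000402385 / 0.0296382 ≈ 0.0136

0.0136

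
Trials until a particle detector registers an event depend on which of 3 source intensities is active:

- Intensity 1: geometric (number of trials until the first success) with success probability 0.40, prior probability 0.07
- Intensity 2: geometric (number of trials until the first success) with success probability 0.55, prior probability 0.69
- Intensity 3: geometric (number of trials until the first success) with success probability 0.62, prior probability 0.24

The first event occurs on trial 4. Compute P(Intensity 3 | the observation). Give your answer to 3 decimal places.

0.167

The responsibility of component k is P(Z=k) f_k(x) divided by Σ_j P(Z=j) f_j(x).
Component likelihoods at x = 4:
  L_1 = 0.40·(1−0.40)^3 = 0.40·0.216 = 0.0864
  L_2 = 0.55·(1−0.55)^3 = 0.55·0.091125 = 0.0501187
  L_3 = 0.62·(1−0.62)^3 = 0.62·0.054872 = 0.0340206
Prior × likelihood for each component:
  P(Z=1)·L_1 = 0.07 × 0.0864 = 0.006048
  P(Z=2)·L_2 = 0.69 × 0.0501187 = 0.0345819
  P(Z=3)·L_3 = 0.24 × 0.0340206 = 0.00816495
Sum: 0.006048 + 0.0345819 + 0.00816495 = 0.0487949
So the posterior for Intensity 3 is 0.00816495 / 0.0487949 ≈ 0.167.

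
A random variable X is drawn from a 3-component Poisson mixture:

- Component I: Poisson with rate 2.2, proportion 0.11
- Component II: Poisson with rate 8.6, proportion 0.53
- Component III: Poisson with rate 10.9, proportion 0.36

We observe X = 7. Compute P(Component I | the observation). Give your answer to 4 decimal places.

Posterior ∝ prior × likelihood, so P(k | x) ∝ π_k f_k(x); normalise over all components.
Component likelihoods at x = 7:
  f_I = 0.00548378
  f_II = 0.127094
  f_III = 0.0669492
Prior × likelihood for each component:
  π_I·f_I = 0.11 × 0.00548378 = 0.000603216
  π_II·f_II = 0.53 × 0.127094 = 0.06736
  π_III·f_III = 0.36 × 0.0669492 = 0.0241017
Marginal: 0.000603216 + 0.06736 + 0.0241017 = 0.0920649
P(Component I | the observation) = 0.000603216 / 0.0920649 ≈ 0.0066

0.0066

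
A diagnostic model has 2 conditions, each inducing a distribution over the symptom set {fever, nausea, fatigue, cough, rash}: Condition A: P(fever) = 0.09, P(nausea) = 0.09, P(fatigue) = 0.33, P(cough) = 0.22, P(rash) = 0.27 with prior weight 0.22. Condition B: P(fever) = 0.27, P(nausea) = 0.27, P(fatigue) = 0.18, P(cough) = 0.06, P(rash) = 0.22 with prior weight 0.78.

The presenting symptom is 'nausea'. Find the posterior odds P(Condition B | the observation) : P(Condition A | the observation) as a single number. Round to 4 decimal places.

The posterior odds equal the prior odds times the likelihood ratio: (π_i/π_j)·(f_i(x)/f_j(x)).
Evaluate each component's likelihood at the observed value:
  f_A = P(nausea | comp) = 0.09
  f_B = P(nausea | comp) = 0.27
0.2106 / 0.0198 ≈ 10.6364

10.6364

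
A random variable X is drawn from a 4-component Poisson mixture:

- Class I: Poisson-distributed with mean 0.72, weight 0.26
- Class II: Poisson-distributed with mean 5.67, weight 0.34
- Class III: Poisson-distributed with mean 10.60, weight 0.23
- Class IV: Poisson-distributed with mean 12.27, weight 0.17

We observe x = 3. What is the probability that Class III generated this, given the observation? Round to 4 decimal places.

By Bayes' theorem, P(k | x) = P(Z=k) f_k(x) / Σ_j P(Z=j) f_j(x).
Component likelihoods at x = 3:
  L_I = 0.0302799
  L_II = 0.104749
  L_III = 0.00494589
  L_IV = 0.00144407
Prior × likelihood for each component:
  P(Z=I)·L_I = 0.26 × 0.0302799 = 0.00787277
  P(Z=II)·L_II = 0.34 × 0.104749 = 0.0356145
  P(Z=III)·L_III = 0.23 × 0.00494589 = 0.00113756
  P(Z=IV)·L_IV = 0.17 × 0.00144407 = 0.000245492
Evidence: 0.00787277 + 0.0356145 + 0.00113756 + 0.000245492 = 0.0448703
P(Class III | x) ≈ 0.0254

0.0254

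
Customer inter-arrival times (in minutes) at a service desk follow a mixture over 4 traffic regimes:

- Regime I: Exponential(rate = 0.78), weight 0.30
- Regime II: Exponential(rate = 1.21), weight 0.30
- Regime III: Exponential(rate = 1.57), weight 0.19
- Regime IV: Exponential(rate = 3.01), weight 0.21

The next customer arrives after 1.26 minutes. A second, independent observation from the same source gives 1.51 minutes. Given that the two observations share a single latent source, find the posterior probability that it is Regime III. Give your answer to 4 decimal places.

By Bayes' theorem, P(k | x) = w_k f_k(x) / Σ_j w_j f_j(x).
Since both observations come from the same component, the likelihood for component k is f_k(x₁)·f_k(x₂).
  p_I = [0.78·e^(−0.78·1.26) = 0.78·e^(−0.9828) = 0.291924] × [0.240205] = 0.0701217
  p_II = [1.21·e^(−1.21·1.26) = 1.21·e^(−1.5246) = 0.263427] × [0.194664] = 0.0512798
  p_III = [1.57·e^(−1.57·1.26) = 1.57·e^(−1.9782) = 0.217159] × [0.146662] = 0.031849
  p_IV = [3.01·e^(−3.01·1.26) = 3.01·e^(−3.7926) = 0.0678362] × [0.0319635] = 0.00216828
Prior × likelihood for each component:
  w_I·p_I = 0.30 × 0.0701217 = 0.0210365
  w_II·p_II = 0.30 × 0.0512798 = 0.0153839
  w_III·p_III = 0.19 × 0.031849 = 0.00605131
  w_IV·p_IV = 0.21 × 0.00216828 = 0.000455339
Evidence: 0.0210365 + 0.0153839 + 0.00605131 + 0.000455339 = 0.0429271
So the posterior for Regime III is 0.00605131 / 0.0429271 ≈ 0.1410.

0.1410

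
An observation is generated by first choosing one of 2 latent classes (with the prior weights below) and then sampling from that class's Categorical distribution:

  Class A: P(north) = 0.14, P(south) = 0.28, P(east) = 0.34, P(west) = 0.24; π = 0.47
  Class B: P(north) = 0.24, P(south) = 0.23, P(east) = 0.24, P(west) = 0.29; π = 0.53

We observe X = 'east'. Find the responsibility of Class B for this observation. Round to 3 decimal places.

0.443

By Bayes' theorem, P(k | x) = w_k f_k(x) / Σ_j w_j f_j(x).
Component likelihoods at x = 'east':
  L_A = 0.34
  L_B = 0.24
Multiply by the mixture weights:
  w_A·L_A = 0.47 × 0.34 = 0.1598
  w_B·L_B = 0.53 × 0.24 = 0.1272
Sum: 0.1598 + 0.1272 = 0.287
P(Class B | x) = 0.1272 / 0.287 ≈ 0.443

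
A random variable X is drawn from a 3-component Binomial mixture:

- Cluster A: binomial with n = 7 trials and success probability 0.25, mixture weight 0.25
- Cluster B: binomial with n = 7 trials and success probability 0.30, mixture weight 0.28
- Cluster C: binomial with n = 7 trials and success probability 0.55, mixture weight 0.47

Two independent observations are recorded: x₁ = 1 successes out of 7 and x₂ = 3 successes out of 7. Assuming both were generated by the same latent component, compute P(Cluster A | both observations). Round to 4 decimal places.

0.4113

P(component k | x) = P(Z=k)·f_k(x) / marginal(x), where marginal(x) = Σ_j P(Z=j)·f_j(x).
Since both observations come from the same component, the likelihood for component k is f_k(x₁)·f_k(x₂).
  f_A = [0.311462] × [0.173035] = 0.0538938
  f_B = [0.247063] × [0.226894] = 0.0560572
  f_C = [0.0319695] × [0.238785] = 0.00763382
Multiply by the mixture weights:
  P(Z=A)·f_A = 0.25 × 0.0538938 = 0.0134734
  P(Z=B)·f_B = 0.28 × 0.0560572 = 0.015696
  P(Z=C)·f_C = 0.47 × 0.00763382 = 0.0035879
Marginal: 0.0134734 + 0.015696 + 0.0035879 = 0.0327574
So the posterior for Cluster A is 0.0134734 / 0.0327574 ≈ 0.4113.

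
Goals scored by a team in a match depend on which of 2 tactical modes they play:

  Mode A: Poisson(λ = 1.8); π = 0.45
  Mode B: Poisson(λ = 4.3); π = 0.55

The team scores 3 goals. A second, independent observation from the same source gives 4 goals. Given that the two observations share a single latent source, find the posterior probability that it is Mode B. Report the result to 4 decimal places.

Apply Bayes' rule: the posterior for each component is proportional to its prior times its likelihood at x.
Since both observations come from the same component, the likelihood for component k is f_k(x₁)·f_k(x₂).
  L_A = [0.160671] × [0.0723017] = 0.0116168
  L_B = [0.179799] × [0.193284] = 0.0347523
Unnormalised posteriors:
  π_A·L_A = 0.45 × 0.0116168 = 0.00522754
  π_B·L_B = 0.55 × 0.0347523 = 0.0191138
Denominator: 0.00522754 + 0.0191138 = 0.0243413
P(Mode B | data) ≈ 0.7852

0.7852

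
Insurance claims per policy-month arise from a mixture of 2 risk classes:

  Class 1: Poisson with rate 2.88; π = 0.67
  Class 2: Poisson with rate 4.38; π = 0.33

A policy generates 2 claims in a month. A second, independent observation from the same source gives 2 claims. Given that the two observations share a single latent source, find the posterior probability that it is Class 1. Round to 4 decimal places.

0.8840

P(component k | x) = w_k·f_k(x) / marginal(x), where marginal(x) = Σ_j w_j·f_j(x).
Since both observations come from the same component, the likelihood for component k is f_k(x₁)·f_k(x₂).
  f_1 = [0.232802] × [0.232802] = 0.0541968
  f_2 = [0.120146] × [0.120146] = 0.014435
Unnormalised posteriors:
  w_1·f_1 = 0.67 × 0.0541968 = 0.0363119
  w_2·f_2 = 0.33 × 0.014435 = 0.00476355
Denominator: 0.0363119 + 0.00476355 = 0.0410754
So the posterior for Class 1 is 0.0363119 / 0.0410754 ≈ 0.8840.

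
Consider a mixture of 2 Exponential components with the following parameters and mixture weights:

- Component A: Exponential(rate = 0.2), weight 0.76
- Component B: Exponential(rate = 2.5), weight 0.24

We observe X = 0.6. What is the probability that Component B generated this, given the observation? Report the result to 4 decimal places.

P(component k | x) = P(Z=k)·f_k(x) / marginal(x), where marginal(x) = Σ_j P(Z=j)·f_j(x).
Evaluate each component's likelihood at the observed value:
  f_A = 0.177384
  f_B = 0.557825
Prior × likelihood for each component:
  P(Z=A)·f_A = 0.76 × 0.177384 = 0.134812
  P(Z=B)·f_B = 0.24 × 0.557825 = 0.133878
Marginal: 0.134812 + 0.133878 = 0.26869
So the posterior for Component B is 0.133878 / 0.26869 ≈ 0.4983.

0.4983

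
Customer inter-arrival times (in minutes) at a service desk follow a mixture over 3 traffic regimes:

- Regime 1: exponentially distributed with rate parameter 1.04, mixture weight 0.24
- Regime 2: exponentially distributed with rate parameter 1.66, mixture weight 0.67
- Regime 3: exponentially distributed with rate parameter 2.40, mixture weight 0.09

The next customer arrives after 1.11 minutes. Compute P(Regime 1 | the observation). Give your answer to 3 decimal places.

By Bayes' theorem, P(k | x) = π_k f_k(x) / Σ_j π_j f_j(x).
Evaluate each component's likelihood at the observed value:
  L_1 = 1.04·e^(−1.04·1.11) = 1.04·e^(−1.1544) = 0.327856
  L_2 = 1.66·e^(−1.66·1.11) = 1.66·e^(−1.8426) = 0.262952
  L_3 = 2.40·e^(−2.40·1.11) = 2.40·e^(−2.6640) = 0.167206
Multiply by the mixture weights:
  π_1·L_1 = 0.24 × 0.327856 = 0.0786856
  π_2·L_2 = 0.67 × 0.262952 = 0.176178
  π_3·L_3 = 0.09 × 0.167206 = 0.0150485
Normaliser: 0.0786856 + 0.176178 + 0.0150485 = 0.269912
So the posterior for Regime 1 is 0.0786856 / 0.269912 ≈ 0.292.

0.292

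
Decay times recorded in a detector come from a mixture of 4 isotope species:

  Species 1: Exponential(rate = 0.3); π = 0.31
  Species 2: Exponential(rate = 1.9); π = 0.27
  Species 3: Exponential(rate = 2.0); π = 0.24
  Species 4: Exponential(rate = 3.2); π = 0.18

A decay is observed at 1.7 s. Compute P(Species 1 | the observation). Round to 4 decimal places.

Apply Bayes' rule: the posterior for each component is proportional to its prior times its likelihood at x.
Component likelihoods at x = 1.7 s:
  L_1 = 0.3·e^(−0.3·1.7) = 0.3·e^(−0.5100) = 0.180149
  L_2 = 1.9·e^(−1.9·1.7) = 1.9·e^(−3.2300) = 0.0751592
  L_3 = 2.0·e^(−2.0·1.7) = 2.0·e^(−3.4000) = 0.0667465
  L_4 = 3.2·e^(−3.2·1.7) = 3.2·e^(−5.4400) = 0.0138863
Weight by the priors:
  π_1·L_1 = 0.31 × 0.180149 = 0.0558461
  π_2·L_2 = 0.27 × 0.0751592 = 0.020293
  π_3·L_3 = 0.24 × 0.0667465 = 0.0160192
  π_4·L_4 = 0.18 × 0.0138863 = 0.00249954
Normaliser: 0.0558461 + 0.020293 + 0.0160192 + 0.00249954 = 0.0946578
P(Species 1 | x) = 0.0558461 / 0.0946578 ≈ 0.5900

0.5900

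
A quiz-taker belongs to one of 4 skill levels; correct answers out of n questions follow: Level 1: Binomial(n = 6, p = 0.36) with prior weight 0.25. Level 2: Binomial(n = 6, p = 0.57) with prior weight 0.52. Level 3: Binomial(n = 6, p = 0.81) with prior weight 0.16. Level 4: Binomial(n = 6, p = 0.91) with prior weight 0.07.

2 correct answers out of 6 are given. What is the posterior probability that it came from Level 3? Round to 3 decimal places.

Apply Bayes' rule: the posterior for each component is proportional to its prior times its likelihood at x.
Component likelihoods at x = 2 correct answers out of 6:
  p_1 = 0.326149
  p_2 = 0.166615
  p_3 = 0.0128255
  p_4 = 0.000814975
Prior × likelihood for each component:
  π_1·p_1 = 0.25 × 0.326149 = 0.0815373
  π_2·p_2 = 0.52 × 0.166615 = 0.0866399
  π_3·p_3 = 0.16 × 0.0128255 = 0.00205209
  π_4·p_4 = 0.07 × 0.000814975 = 5.70482e-05
Evidence: 0.0815373 + 0.0866399 + 0.00205209 + 5.70482e-05 = 0.170286
Responsibility of Level 3: 0.00205209 / 0.170286 ≈ 0.012

0.012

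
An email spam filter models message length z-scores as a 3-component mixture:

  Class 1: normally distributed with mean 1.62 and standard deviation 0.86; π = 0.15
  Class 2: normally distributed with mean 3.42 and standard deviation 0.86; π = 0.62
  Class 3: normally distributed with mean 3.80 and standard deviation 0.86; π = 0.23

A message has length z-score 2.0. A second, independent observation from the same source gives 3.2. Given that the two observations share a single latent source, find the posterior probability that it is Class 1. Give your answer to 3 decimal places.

0.127

Apply Bayes' rule: the posterior for each component is proportional to its prior times its likelihood at x.
Since both observations come from the same component, the likelihood for component k is f_k(x₁)·f_k(x₂).
  p_1 = [(1/(0.86·√(2π)))·exp(−(2.0−1.62)²/(2·0.86²)) = 0.463886·exp(-0.09762) = 0.420742] × [0.0857958] = 0.0360979
  p_2 = [(1/(0.86·√(2π)))·exp(−(2.0−3.42)²/(2·0.86²)) = 0.463886·exp(-1.36317) = 0.118685] × [0.448953] = 0.0532839
  p_3 = [(1/(0.86·√(2π)))·exp(−(2.0−3.80)²/(2·0.86²)) = 0.463886·exp(-2.19037) = 0.0518973] × [0.363677] = 0.0188738
Multiply by the mixture weights:
  π_1·p_1 = 0.15 × 0.0360979 = 0.00541468
  π_2·p_2 = 0.62 × 0.0532839 = 0.033036
  π_3·p_3 = 0.23 × 0.0188738 = 0.00434098
Sum: 0.00541468 + 0.033036 + 0.00434098 = 0.0427917
P(Class 1 | x) ≈ 0.127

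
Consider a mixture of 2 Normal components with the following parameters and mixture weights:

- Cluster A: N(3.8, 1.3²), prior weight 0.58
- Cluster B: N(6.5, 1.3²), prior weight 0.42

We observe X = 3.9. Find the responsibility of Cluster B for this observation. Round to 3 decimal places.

Apply Bayes' rule: the posterior for each component is proportional to its prior times its likelihood at x.
Component likelihoods at x = 3.9:
  f_A = 0.305972
  f_B = 0.0415315
Weight by the priors:
  π_A·f_A = 0.58 × 0.305972 = 0.177464
  π_B·f_B = 0.42 × 0.0415315 = 0.0174432
Marginal: 0.177464 + 0.0174432 = 0.194907
P(Cluster B | 3.9) ≈ 0.089

0.089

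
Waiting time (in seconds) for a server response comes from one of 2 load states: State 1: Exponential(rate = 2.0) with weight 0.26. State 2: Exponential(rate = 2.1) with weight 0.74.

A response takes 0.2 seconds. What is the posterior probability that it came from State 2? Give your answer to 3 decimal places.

0.746

By Bayes' theorem, P(k | x) = w_k f_k(x) / Σ_j w_j f_j(x).
Component likelihoods at x = 0.2 seconds:
  p_1 = 1.34064
  p_2 = 1.3798
Unnormalised posteriors:
  w_1·p_1 = 0.26 × 1.34064 = 0.348566
  w_2·p_2 = 0.74 × 1.3798 = 1.02105
Marginal: 0.348566 + 1.02105 = 1.36962
P(State 2 | x) = 1.02105 / 1.36962 ≈ 0.746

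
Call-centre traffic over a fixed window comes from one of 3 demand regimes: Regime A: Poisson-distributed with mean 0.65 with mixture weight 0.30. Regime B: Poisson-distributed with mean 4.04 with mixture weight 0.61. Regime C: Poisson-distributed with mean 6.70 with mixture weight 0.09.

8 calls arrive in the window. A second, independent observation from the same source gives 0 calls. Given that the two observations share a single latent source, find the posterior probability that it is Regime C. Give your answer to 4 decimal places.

P(component k | x) = π_k·f_k(x) / marginal(x), where marginal(x) = Σ_j π_j·f_j(x).
Since both observations come from the same component, the likelihood for component k is f_k(x₁)·f_k(x₂).
  L_A = [4.12567e-07] × [0.522046] = 2.15379e-07
  L_B = [0.0309728] × [0.0175975] = 0.000545043
  L_C = [0.123967] × [0.00123091] = 0.000152592
Weight by the priors:
  π_A·L_A = 0.30 × 2.15379e-07 = 6.46137e-08
  π_B·L_B = 0.61 × 0.000545043 = 0.000332476
  π_C·L_C = 0.09 × 0.000152592 = 1.37333e-05
Denominator: 6.46137e-08 + 0.000332476 + 1.37333e-05 = 0.000346274
P(Regime C | x₁, x₂) = 1.37333e-05 / 0.000346274 ≈ 0.0397

0.0397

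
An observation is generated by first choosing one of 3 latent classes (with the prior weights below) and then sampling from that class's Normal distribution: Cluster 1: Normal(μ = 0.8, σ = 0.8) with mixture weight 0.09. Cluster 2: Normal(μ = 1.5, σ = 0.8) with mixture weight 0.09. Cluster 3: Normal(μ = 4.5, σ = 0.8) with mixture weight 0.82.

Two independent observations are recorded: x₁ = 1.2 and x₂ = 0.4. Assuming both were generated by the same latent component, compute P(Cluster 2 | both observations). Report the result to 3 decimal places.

0.317

By Bayes' theorem, P(k | x) = w_k f_k(x) / Σ_j w_j f_j(x).
Since both observations come from the same component, the likelihood for component k is f_k(x₁)·f_k(x₂).
  L_1 = [(1/(0.8·√(2π)))·exp(−(1.2−0.8)²/(2·0.8²)) = 0.498678·exp(-0.12500) = 0.440082] × [0.440082] = 0.193672
  L_2 = [(1/(0.8·√(2π)))·exp(−(1.2−1.5)²/(2·0.8²)) = 0.498678·exp(-0.07031) = 0.464819] × [0.193765] = 0.0900658
  L_3 = [(1/(0.8·√(2π)))·exp(−(1.2−4.5)²/(2·0.8²)) = 0.498678·exp(-8.50781) = 0.000100676] × [9.86988e-07] = 9.93656e-11
Prior × likelihood for each component:
  w_1·L_1 = 0.09 × 0.193672 = 0.0174305
  w_2·L_2 = 0.09 × 0.0900658 = 0.00810592
  w_3·L_3 = 0.82 × 9.93656e-11 = 8.14798e-11
Denominator: 0.0174305 + 0.00810592 + 8.14798e-11 = 0.0255364
P(Cluster 2 | x₁,x₂) ≈ 0.317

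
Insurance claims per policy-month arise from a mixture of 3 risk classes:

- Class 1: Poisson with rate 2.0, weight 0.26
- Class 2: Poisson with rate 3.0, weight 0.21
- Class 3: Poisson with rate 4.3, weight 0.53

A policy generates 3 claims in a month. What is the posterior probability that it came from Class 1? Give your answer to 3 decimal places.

Apply Bayes' rule: the posterior for each component is proportional to its prior times its likelihood at x.
Evaluate each component's likelihood at the observed value:
  f_1 = e^(−2.0)·2.0^3/3! = 0.180447
  f_2 = e^(−3.0)·3.0^3/3! = 0.224042
  f_3 = e^(−4.3)·4.3^3/3! = 0.179799
Prior × likelihood for each component:
  w_1·f_1 = 0.26 × 0.180447 = 0.0469162
  w_2·f_2 = 0.21 × 0.224042 = 0.0470488
  w_3·f_3 = 0.53 × 0.179799 = 0.0952936
Evidence: 0.0469162 + 0.0470488 + 0.0952936 = 0.189259
P(Class 1 | the observation) = 0.0469162 / 0.189259 ≈ 0.248

0.248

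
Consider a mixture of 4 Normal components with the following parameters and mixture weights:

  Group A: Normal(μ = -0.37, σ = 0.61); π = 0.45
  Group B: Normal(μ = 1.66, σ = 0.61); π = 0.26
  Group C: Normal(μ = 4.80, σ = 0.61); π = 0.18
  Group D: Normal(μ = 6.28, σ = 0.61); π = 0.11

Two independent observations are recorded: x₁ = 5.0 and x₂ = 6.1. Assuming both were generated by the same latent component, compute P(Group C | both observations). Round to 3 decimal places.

0.602

Apply Bayes' rule: the posterior for each component is proportional to its prior times its likelihood at x.
Since both observations come from the same component, the likelihood for component k is f_k(x₁)·f_k(x₂).
  f_A = [(1/(0.61·√(2π)))·exp(−(5.0−-0.37)²/(2·0.61²)) = 0.654004·exp(-38.74886) = 9.70879e-18] × [2.43624e-25] = 2.36529e-42
  f_B = [(1/(0.61·√(2π)))·exp(−(5.0−1.66)²/(2·0.61²)) = 0.654004·exp(-14.99006) = 2.02061e-07] × [2.04772e-12] = 4.13763e-19
  f_C = [(1/(0.61·√(2π)))·exp(−(5.0−4.80)²/(2·0.61²)) = 0.654004·exp(-0.05375) = 0.61978] × [0.0675061] = 0.0418389
  f_D = [(1/(0.61·√(2π)))·exp(−(5.0−6.28)²/(2·0.61²)) = 0.654004·exp(-2.20156) = 0.0723528] × [0.626142] = 0.0453031
Multiply by the mixture weights:
  π_A·f_A = 0.45 × 2.36529e-42 = 1.06438e-42
  π_B·f_B = 0.26 × 4.13763e-19 = 1.07578e-19
  π_C·f_C = 0.18 × 0.0418389 = 0.00753101
  π_D·f_D = 0.11 × 0.0453031 = 0.00498334
Sum: 1.06438e-42 + 1.07578e-19 + 0.00753101 + 0.00498334 = 0.0125143
P(Group C | data) = 0.00753101 / 0.0125143 ≈ 0.602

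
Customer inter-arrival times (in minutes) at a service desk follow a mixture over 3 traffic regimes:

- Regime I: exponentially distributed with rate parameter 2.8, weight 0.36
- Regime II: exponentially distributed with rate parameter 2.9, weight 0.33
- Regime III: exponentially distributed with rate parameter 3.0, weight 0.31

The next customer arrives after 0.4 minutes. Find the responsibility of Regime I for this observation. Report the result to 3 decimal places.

0.362

Apply Bayes' rule: the posterior for each component is proportional to its prior times its likelihood at x.
Exponential densities:
  f_I = 0.913583
  f_II = 0.90911
  f_III = 0.903583
Unnormalised posteriors:
  w_I·f_I = 0.36 × 0.913583 = 0.32889
  w_II·f_II = 0.33 × 0.90911 = 0.300006
  w_III·f_III = 0.31 × 0.903583 = 0.280111
Marginal: 0.32889 + 0.300006 + 0.280111 = 0.909007
Responsibility of Regime I: 0.32889 / 0.909007 ≈ 0.362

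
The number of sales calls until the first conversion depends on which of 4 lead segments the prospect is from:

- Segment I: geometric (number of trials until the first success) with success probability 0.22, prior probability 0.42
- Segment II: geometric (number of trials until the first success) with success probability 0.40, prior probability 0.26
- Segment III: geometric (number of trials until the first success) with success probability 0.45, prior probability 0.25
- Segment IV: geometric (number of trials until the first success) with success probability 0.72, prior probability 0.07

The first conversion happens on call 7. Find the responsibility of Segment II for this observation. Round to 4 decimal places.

P(component k | x) = π_k·f_k(x) / marginal(x), where marginal(x) = Σ_j π_j·f_j(x).
Geometric probabilities:
  p_I = 0.22·(1−0.22)^6 = 0.22·0.2252 = 0.0495439
  p_II = 0.40·(1−0.40)^6 = 0.40·0.046656 = 0.0186624
  p_III = 0.45·(1−0.45)^6 = 0.45·0.0276806 = 0.0124563
  p_IV = 0.72·(1−0.72)^6 = 0.72·0.00048189 = 0.000346961
Weight by the priors:
  π_I·p_I = 0.42 × 0.0495439 = 0.0208084
  π_II·p_II = 0.26 × 0.0186624 = 0.00485222
  π_III·p_III = 0.25 × 0.0124563 = 0.00311407
  π_IV·p_IV = 0.07 × 0.000346961 = 2.42873e-05
Sum: 0.0208084 + 0.00485222 + 0.00311407 + 2.42873e-05 = 0.028799
P(Segment II | x) ≈ 0.1685

0.1685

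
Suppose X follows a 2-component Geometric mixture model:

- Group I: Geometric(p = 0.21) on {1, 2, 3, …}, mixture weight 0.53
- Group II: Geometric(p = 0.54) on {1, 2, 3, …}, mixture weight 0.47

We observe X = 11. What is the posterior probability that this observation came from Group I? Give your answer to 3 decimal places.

0.990

Posterior ∝ prior × likelihood, so P(k | x) ∝ π_k f_k(x); normalise over all components.
Evaluate each component's likelihood at the observed value:
  f_I = 0.0198834
  f_II = 0.000229072
Unnormalised posteriors:
  π_I·f_I = 0.53 × 0.0198834 = 0.0105382
  π_II·f_II = 0.47 × 0.000229072 = 0.000107664
Evidence: 0.0105382 + 0.000107664 = 0.0106459
P(Group I | data) ≈ 0.990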